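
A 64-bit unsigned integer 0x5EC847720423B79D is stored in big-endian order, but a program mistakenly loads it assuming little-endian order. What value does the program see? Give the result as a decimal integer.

Stored big-endian, the bytes at ascending addresses are 5E C8 47 72 04 23 B7 9D.
Read back as little-endian, the first byte is least significant, giving 0x9DB723047247C85E.
0x9DB723047247C85E = 11364590686696884318.

11364590686696884318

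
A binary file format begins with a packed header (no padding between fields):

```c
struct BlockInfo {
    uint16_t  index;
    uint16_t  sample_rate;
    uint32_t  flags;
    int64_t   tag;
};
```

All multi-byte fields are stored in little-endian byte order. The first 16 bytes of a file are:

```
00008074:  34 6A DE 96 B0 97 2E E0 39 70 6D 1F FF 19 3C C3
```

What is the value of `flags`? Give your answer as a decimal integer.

3761149872

`flags` follows `index` (2 B), `sample_rate` (2 B), so it starts at offset 2 + 2 = 4 and occupies 4 bytes.
Bytes at offsets 4..7: B0 97 2E E0.
In little-endian order the low byte comes first in memory.
Reassemble most-significant byte first: E0 2E 97 B0 → 0xE02E97B0.
0xE02E97B0 = 3761149872.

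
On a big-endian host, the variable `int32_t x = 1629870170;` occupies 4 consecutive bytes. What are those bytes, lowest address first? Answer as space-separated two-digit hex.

1629870170 in hexadecimal, padded to 32 bits, is 0x6125D85A.
Split into bytes (most-significant first): 61 25 D8 5A.
In big-endian order the high byte comes first in memory.
So the memory order matches the most-significant-first order: 61 25 D8 5A.

61 25 D8 5A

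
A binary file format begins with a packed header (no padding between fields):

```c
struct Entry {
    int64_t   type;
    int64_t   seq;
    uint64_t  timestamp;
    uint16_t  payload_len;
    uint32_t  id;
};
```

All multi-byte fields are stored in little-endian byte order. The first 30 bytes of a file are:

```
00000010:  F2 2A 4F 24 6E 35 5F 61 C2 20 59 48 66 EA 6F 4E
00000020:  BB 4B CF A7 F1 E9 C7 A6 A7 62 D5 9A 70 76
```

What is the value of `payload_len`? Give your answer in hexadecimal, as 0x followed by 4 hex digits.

`payload_len` follows `type` (8 B), `seq` (8 B), `timestamp` (8 B), so it starts at offset 8 + 8 + 8 = 24 and occupies 2 bytes.
Bytes at offsets 24..25: A7 62.
In little-endian order the low byte comes first in memory.
Reassemble most-significant byte first: 62 A7 → 0x62A7.

0x62A7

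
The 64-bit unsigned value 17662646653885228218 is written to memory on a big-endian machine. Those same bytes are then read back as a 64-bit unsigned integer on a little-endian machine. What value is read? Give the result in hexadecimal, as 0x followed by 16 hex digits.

17662646653885228218 in 64-bit hexadecimal is 0xF51E538D0E1224BA.
Stored big-endian, the bytes at ascending addresses are F5 1E 53 8D 0E 12 24 BA.
Read back as little-endian, the first byte is least significant, giving 0xBA24120E8D531EF5.

0xBA24120E8D531EF5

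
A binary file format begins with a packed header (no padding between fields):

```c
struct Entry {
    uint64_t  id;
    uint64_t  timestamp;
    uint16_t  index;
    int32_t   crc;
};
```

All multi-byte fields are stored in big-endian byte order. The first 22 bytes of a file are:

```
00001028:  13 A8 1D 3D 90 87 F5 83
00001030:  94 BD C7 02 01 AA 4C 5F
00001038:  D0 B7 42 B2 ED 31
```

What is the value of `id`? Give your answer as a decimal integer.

`id` is the first field, at byte offset 0, occupying 8 bytes.
Bytes at offsets 0..7: 13 A8 1D 3D 90 87 F5 83.
Big-endian stores the most-significant byte at the lowest address.
The bytes are already most-significant first: 0x13A81D3D9087F583.
0x13A81D3D9087F583 = 1416414233063060867.

1416414233063060867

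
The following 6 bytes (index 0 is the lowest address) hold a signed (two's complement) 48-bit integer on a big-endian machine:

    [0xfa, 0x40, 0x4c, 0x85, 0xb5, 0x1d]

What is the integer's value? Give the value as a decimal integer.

-6320908028643

Big-endian: lowest address holds the most-significant byte.
The bytes are already most-significant first: 0xFA404C85B51D.
Top bit is set, so as a signed 48-bit value this is 0xFA404C85B51D − 2^48 = -6320908028643.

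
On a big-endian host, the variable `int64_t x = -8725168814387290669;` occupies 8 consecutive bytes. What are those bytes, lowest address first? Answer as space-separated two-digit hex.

86 E9 F9 30 F5 21 1D D3

Two's complement of -8725168814387290669 in 64 bits: 8725168814387290669 = 0x791606CF0ADEE22D; invert → 0x86E9F930F5211DD2; add 1 → 0x86E9F930F5211DD3.
Split into bytes (most-significant first): 86 E9 F9 30 F5 21 1D D3.
Big-endian: lowest address holds the most-significant byte.
So the memory order matches the most-significant-first order: 86 E9 F9 30 F5 21 1D D3.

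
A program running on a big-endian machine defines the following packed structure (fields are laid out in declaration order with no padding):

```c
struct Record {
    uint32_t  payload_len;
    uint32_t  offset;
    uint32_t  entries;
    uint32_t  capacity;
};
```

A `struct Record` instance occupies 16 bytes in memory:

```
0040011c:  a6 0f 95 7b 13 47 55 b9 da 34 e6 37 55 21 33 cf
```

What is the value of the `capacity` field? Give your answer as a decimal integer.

`capacity` follows `payload_len` (4 B), `offset` (4 B), `entries` (4 B), so it starts at offset 4 + 4 + 4 = 12 and occupies 4 bytes.
Bytes at offsets 12..15: 55 21 33 CF.
Big-endian stores the most-significant byte at the lowest address.
The bytes are already most-significant first: 0x552133CF.
0x552133CF = 1428239311.

1428239311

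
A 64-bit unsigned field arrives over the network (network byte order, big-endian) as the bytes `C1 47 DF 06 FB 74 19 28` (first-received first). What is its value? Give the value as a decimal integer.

Big-endian stores the most-significant byte at the lowest address.
The bytes are already most-significant first: 0xC147DF06FB741928.
0xC147DF06FB741928 = 13927345593748035880.

13927345593748035880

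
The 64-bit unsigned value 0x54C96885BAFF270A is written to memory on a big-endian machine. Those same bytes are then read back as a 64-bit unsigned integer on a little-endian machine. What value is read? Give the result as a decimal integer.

Stored big-endian, the bytes at ascending addresses are 54 C9 68 85 BA FF 27 0A.
Read back as little-endian, the first byte is least significant, giving 0x0A27FFBA8568C954.
0x0A27FFBA8568C954 = 731834641038231892.

731834641038231892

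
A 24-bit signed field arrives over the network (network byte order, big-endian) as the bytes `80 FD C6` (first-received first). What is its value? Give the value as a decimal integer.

In big-endian order the high byte comes first in memory.
The bytes are already most-significant first: 0x80FDC6.
Top bit is set, so as a signed 24-bit value this is 0x80FDC6 − 2^24 = -8323642.

-8323642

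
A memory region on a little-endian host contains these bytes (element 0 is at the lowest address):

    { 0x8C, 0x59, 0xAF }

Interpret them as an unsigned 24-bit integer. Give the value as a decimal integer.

11491724

Little-endian: lowest address holds the least-significant byte.
Reassemble most-significant byte first: AF 59 8C → 0xAF598C.
0xAF598C = 11491724.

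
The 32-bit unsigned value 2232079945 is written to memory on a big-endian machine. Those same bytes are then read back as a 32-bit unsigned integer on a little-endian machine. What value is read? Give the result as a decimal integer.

1238764165

2232079945 in 32-bit hexadecimal is 0x850AD649.
Stored big-endian, the bytes at ascending addresses are 85 0A D6 49.
Read back as little-endian, the first byte is least significant, giving 0x49D60A85.
0x49D60A85 = 1238764165.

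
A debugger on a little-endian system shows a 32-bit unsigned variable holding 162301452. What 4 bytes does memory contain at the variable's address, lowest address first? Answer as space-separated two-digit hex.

0C 86 AC 09

162301452 in hexadecimal, padded to 32 bits, is 0x09AC860C.
Split into bytes (most-significant first): 09 AC 86 0C.
Little-endian stores the least-significant byte at the lowest address.
So at ascending addresses the bytes are 0C 86 AC 09.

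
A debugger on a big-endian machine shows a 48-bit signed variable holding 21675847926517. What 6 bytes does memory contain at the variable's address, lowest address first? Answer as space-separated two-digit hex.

13 B6 CD 37 42 F5

21675847926517 in hexadecimal, padded to 48 bits, is 0x13B6CD3742F5.
Split into bytes (most-significant first): 13 B6 CD 37 42 F5.
In big-endian order the high byte comes first in memory.
So the memory order matches the most-significant-first order: 13 B6 CD 37 42 F5.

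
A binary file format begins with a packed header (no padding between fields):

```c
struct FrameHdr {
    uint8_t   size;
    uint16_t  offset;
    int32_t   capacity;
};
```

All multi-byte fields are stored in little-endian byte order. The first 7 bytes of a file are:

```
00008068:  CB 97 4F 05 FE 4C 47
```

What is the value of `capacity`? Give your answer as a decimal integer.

1196228101

`capacity` follows `size` (1 B), `offset` (2 B), so it starts at offset 1 + 2 = 3 and occupies 4 bytes.
Bytes at offsets 3..6: 05 FE 4C 47.
Little-endian: lowest address holds the least-significant byte.
Reassemble most-significant byte first: 47 4C FE 05 → 0x474CFE05.
0x474CFE05 = 1196228101.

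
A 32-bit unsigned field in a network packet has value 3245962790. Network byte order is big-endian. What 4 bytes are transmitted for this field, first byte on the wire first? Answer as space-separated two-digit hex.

3245962790 in hexadecimal, padded to 32 bits, is 0xC1797626.
Split into bytes (most-significant first): C1 79 76 26.
Big-endian stores the most-significant byte at the lowest address.
So the memory order matches the most-significant-first order: C1 79 76 26.

C1 79 76 26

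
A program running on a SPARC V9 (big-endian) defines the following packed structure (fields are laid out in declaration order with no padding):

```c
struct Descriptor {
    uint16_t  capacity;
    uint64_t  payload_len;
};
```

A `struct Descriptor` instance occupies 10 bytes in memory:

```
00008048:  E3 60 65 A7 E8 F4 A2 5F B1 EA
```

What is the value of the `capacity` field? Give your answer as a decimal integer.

58208

`capacity` is the first field, at byte offset 0, occupying 2 bytes.
Bytes at offsets 0..1: E3 60.
In big-endian order the high byte comes first in memory.
The bytes are already most-significant first: 0xE360.
0xE360 = 58208.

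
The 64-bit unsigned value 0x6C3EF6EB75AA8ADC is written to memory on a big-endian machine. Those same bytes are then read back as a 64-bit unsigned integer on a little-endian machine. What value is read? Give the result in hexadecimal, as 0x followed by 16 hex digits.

Stored big-endian, the bytes at ascending addresses are 6C 3E F6 EB 75 AA 8A DC.
Read back as little-endian, the first byte is least significant, giving 0xDC8AAA75EBF63E6C.

0xDC8AAA75EBF63E6C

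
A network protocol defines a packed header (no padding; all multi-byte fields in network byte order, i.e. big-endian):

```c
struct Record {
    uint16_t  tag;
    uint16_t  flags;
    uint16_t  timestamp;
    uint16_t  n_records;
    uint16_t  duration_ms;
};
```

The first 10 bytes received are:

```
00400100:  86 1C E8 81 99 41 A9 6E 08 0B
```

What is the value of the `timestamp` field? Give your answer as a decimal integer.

39233

`timestamp` follows `tag` (2 B), `flags` (2 B), so it starts at offset 2 + 2 = 4 and occupies 2 bytes.
Bytes at offsets 4..5: 99 41.
In big-endian order the high byte comes first in memory.
The bytes are already most-significant first: 0x9941.
0x9941 = 39233.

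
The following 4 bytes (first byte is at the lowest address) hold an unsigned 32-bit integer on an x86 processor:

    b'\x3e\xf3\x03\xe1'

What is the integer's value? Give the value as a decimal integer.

3775132478

Little-endian: lowest address holds the least-significant byte.
Reassemble most-significant byte first: E1 03 F3 3E → 0xE103F33E.
0xE103F33E = 3775132478.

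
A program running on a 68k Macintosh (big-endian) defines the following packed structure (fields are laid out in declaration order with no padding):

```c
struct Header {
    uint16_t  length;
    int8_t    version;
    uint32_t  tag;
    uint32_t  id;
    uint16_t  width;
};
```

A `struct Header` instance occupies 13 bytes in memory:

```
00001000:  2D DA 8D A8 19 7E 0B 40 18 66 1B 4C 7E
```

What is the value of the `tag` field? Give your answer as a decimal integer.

`tag` follows `length` (2 B), `version` (1 B), so it starts at offset 2 + 1 = 3 and occupies 4 bytes.
Bytes at offsets 3..6: A8 19 7E 0B.
In big-endian order the high byte comes first in memory.
The bytes are already most-significant first: 0xA8197E0B.
0xA8197E0B = 2820242955.

2820242955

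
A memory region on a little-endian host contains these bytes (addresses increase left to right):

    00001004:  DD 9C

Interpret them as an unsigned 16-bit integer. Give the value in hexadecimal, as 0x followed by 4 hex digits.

Little-endian stores the least-significant byte at the lowest address.
Reassemble most-significant byte first: 9C DD → 0x9CDD.

0x9CDD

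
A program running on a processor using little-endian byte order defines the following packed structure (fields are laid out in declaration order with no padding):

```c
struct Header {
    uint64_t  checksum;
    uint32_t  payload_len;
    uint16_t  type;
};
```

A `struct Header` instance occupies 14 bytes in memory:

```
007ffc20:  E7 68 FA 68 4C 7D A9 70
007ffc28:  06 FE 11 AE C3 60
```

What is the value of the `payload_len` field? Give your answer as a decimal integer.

2920414726

`payload_len` follows `checksum` (8 bytes), so it starts at byte offset 8 and occupies 4 bytes.
Bytes at offsets 8..11: 06 FE 11 AE.
In little-endian order the low byte comes first in memory.
Reassemble most-significant byte first: AE 11 FE 06 → 0xAE11FE06.
0xAE11FE06 = 2920414726.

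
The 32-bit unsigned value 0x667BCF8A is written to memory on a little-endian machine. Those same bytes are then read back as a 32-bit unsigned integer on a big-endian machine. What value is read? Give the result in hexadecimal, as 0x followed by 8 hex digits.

0x8ACF7B66

Stored little-endian, the bytes at ascending addresses are 8A CF 7B 66.
Read back as big-endian, the last byte is least significant, giving 0x8ACF7B66.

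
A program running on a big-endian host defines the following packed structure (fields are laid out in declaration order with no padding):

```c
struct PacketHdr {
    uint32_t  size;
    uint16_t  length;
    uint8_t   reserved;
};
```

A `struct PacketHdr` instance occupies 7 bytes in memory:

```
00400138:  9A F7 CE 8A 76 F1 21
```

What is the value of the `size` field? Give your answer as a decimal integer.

`size` is the first field, at byte offset 0, occupying 4 bytes.
Bytes at offsets 0..3: 9A F7 CE 8A.
Big-endian stores the most-significant byte at the lowest address.
The bytes are already most-significant first: 0x9AF7CE8A.
0x9AF7CE8A = 2599931530.

2599931530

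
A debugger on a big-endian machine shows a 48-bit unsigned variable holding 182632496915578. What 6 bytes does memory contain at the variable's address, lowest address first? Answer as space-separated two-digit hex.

182632496915578 in hexadecimal, padded to 48 bits, is 0xA61A711A647A.
Split into bytes (most-significant first): A6 1A 71 1A 64 7A.
Big-endian: lowest address holds the most-significant byte.
So the memory order matches the most-significant-first order: A6 1A 71 1A 64 7A.

A6 1A 71 1A 64 7A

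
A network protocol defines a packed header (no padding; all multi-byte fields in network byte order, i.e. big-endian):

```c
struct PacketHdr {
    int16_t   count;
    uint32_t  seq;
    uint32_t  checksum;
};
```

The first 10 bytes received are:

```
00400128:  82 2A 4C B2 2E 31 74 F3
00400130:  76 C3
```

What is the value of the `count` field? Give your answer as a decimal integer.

-32214

`count` is the first field, at byte offset 0, occupying 2 bytes.
Bytes at offsets 0..1: 82 2A.
Big-endian: lowest address holds the most-significant byte.
The bytes are already most-significant first: 0x822A.
Top bit is set, so as a signed 16-bit value this is 0x822A − 2^16 = -32214.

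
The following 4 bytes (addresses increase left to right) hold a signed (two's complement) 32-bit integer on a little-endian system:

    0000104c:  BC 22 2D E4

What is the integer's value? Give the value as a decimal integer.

-466804036

In little-endian order the low byte comes first in memory.
Reassemble most-significant byte first: E4 2D 22 BC → 0xE42D22BC.
Top bit is set, so as a signed 32-bit value this is 0xE42D22BC − 2^32 = -466804036.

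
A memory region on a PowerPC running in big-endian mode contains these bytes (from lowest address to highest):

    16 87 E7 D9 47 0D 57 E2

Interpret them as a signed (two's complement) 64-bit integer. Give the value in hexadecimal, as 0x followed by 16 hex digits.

Big-endian: lowest address holds the most-significant byte.
The bytes are already most-significant first: 0x1687E7D9470D57E2.

0x1687E7D9470D57E2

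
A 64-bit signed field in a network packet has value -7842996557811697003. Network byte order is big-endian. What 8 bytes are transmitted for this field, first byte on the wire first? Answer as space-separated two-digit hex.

Two's complement of -7842996557811697003 in 64 bits: 7842996557811697003 = 0x6CD7EBD0BAFA456B; invert → 0x9328142F4505BA94; add 1 → 0x9328142F4505BA95.
Split into bytes (most-significant first): 93 28 14 2F 45 05 BA 95.
Big-endian stores the most-significant byte at the lowest address.
So the memory order matches the most-significant-first order: 93 28 14 2F 45 05 BA 95.

93 28 14 2F 45 05 BA 95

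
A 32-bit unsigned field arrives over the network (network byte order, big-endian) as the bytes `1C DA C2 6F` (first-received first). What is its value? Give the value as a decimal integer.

484098671

Big-endian: lowest address holds the most-significant byte.
The bytes are already most-significant first: 0x1CDAC26F.
0x1CDAC26F = 484098671.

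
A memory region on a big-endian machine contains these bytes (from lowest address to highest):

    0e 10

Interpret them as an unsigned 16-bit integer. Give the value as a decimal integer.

Big-endian: lowest address holds the most-significant byte.
The bytes are already most-significant first: 0x0E10.
0x0E10 = 3600.

3600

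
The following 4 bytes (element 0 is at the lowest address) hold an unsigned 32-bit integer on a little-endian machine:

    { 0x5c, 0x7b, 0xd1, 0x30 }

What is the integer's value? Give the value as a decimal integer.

Little-endian: lowest address holds the least-significant byte.
Reassemble most-significant byte first: 30 D1 7B 5C → 0x30D17B5C.
0x30D17B5C = 819034972.

819034972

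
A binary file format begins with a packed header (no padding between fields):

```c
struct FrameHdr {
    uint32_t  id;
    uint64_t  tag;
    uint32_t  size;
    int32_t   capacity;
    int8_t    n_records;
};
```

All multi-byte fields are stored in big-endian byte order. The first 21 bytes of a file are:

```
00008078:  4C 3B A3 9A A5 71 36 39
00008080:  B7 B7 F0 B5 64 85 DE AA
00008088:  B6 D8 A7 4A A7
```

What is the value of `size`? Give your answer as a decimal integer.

1686494890

`size` follows `id` (4 B), `tag` (8 B), so it starts at offset 4 + 8 = 12 and occupies 4 bytes.
Bytes at offsets 12..15: 64 85 DE AA.
Big-endian stores the most-significant byte at the lowest address.
The bytes are already most-significant first: 0x6485DEAA.
0x6485DEAA = 1686494890.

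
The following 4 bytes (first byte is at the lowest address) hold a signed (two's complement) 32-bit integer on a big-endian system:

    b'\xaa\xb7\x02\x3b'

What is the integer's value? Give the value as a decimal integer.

Big-endian stores the most-significant byte at the lowest address.
The bytes are already most-significant first: 0xAAB7023B.
Top bit is set, so as a signed 32-bit value this is 0xAAB7023B − 2^32 = -1430846917.

-1430846917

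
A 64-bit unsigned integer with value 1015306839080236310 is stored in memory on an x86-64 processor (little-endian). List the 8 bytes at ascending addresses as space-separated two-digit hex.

1015306839080236310 in hexadecimal, padded to 64 bits, is 0x0E171830D966F516.
Split into bytes (most-significant first): 0E 17 18 30 D9 66 F5 16.
In little-endian order the low byte comes first in memory.
So at ascending addresses the bytes are 16 F5 66 D9 30 18 17 0E.

16 F5 66 D9 30 18 17 0E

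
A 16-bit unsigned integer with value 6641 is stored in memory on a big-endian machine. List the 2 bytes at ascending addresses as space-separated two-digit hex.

19 F1

6641 in hexadecimal, padded to 16 bits, is 0x19F1.
Split into bytes (most-significant first): 19 F1.
Big-endian: lowest address holds the most-significant byte.
So the memory order matches the most-significant-first order: 19 F1.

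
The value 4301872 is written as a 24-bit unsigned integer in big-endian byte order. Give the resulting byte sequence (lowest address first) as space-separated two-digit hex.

41 A4 30

4301872 in hexadecimal, padded to 24 bits, is 0x41A430.
Split into bytes (most-significant first): 41 A4 30.
Big-endian: lowest address holds the most-significant byte.
So the memory order matches the most-significant-first order: 41 A4 30.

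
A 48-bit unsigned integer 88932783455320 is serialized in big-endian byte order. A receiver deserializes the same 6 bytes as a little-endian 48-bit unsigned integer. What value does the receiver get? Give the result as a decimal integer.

97293747806800

88932783455320 in 48-bit hexadecimal is 0x50E246F77C58.
Stored big-endian, the bytes at ascending addresses are 50 E2 46 F7 7C 58.
Read back as little-endian, the first byte is least significant, giving 0x587CF746E250.
0x587CF746E250 = 97293747806800.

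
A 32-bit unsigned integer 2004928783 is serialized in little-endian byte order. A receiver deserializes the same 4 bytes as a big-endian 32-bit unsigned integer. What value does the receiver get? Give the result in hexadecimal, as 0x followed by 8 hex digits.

0x0FC98077

2004928783 in 32-bit hexadecimal is 0x7780C90F.
Stored little-endian, the bytes at ascending addresses are 0F C9 80 77.
Read back as big-endian, the last byte is least significant, giving 0x0FC98077.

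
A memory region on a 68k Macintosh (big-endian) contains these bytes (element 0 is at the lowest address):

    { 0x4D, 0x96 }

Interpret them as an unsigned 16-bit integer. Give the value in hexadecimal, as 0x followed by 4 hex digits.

0x4D96

Big-endian: lowest address holds the most-significant byte.
The bytes are already most-significant first: 0x4D96.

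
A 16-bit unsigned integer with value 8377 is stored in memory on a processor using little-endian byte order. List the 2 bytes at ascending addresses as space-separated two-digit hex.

8377 in hexadecimal, padded to 16 bits, is 0x20B9.
Split into bytes (most-significant first): 20 B9.
In little-endian order the low byte comes first in memory.
So at ascending addresses the bytes are B9 20.

B9 20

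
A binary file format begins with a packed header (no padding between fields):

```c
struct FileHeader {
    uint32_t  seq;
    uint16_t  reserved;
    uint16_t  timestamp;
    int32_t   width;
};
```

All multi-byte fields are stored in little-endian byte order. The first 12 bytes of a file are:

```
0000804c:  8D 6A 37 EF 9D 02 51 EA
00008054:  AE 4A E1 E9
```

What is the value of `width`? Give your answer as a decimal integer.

`width` follows `seq` (4 B), `reserved` (2 B), `timestamp` (2 B), so it starts at offset 4 + 2 + 2 = 8 and occupies 4 bytes.
Bytes at offsets 8..11: AE 4A E1 E9.
Little-endian stores the least-significant byte at the lowest address.
Reassemble most-significant byte first: E9 E1 4A AE → 0xE9E14AAE.
Top bit is set, so as a signed 32-bit value this is 0xE9E14AAE − 2^32 = -371111250.

-371111250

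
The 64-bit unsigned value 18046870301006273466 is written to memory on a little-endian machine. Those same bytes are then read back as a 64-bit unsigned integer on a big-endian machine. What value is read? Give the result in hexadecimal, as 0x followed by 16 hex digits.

0xBA9B061FEC5C73FA

18046870301006273466 in 64-bit hexadecimal is 0xFA735CEC1F069BBA.
Stored little-endian, the bytes at ascending addresses are BA 9B 06 1F EC 5C 73 FA.
Read back as big-endian, the last byte is least significant, giving 0xBA9B061FEC5C73FA.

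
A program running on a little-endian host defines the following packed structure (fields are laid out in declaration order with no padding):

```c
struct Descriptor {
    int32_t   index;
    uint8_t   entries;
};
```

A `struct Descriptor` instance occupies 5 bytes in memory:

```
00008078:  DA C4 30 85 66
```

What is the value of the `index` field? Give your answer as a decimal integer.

`index` is the first field, at byte offset 0, occupying 4 bytes.
Bytes at offsets 0..3: DA C4 30 85.
Little-endian stores the least-significant byte at the lowest address.
Reassemble most-significant byte first: 85 30 C4 DA → 0x8530C4DA.
Top bit is set, so as a signed 32-bit value this is 0x8530C4DA − 2^32 = -2060401446.

-2060401446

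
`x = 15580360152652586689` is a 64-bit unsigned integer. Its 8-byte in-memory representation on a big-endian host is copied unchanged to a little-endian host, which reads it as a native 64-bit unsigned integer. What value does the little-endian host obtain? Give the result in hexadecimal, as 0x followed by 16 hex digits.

0xC11E82B3028F38D8

15580360152652586689 in 64-bit hexadecimal is 0xD8388F02B3821EC1.
Stored big-endian, the bytes at ascending addresses are D8 38 8F 02 B3 82 1E C1.
Read back as little-endian, the first byte is least significant, giving 0xC11E82B3028F38D8.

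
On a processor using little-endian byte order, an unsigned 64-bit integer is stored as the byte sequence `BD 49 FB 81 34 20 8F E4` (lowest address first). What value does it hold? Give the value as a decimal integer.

Little-endian stores the least-significant byte at the lowest address.
Reassemble most-significant byte first: E4 8F 20 34 81 FB 49 BD → 0xE48F203481FB49BD.
0xE48F203481FB49BD = 16469417772208310717.

16469417772208310717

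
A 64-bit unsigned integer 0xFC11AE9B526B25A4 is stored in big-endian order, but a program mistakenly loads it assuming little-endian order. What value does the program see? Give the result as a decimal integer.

Stored big-endian, the bytes at ascending addresses are FC 11 AE 9B 52 6B 25 A4.
Read back as little-endian, the first byte is least significant, giving 0xA4256B529BAE11FC.
0xA4256B529BAE11FC = 11827977998901842428.

11827977998901842428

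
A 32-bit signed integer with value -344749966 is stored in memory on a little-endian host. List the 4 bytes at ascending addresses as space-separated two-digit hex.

Two's complement of -344749966 in 32 bits: 344749966 = 0x148C778E; invert → 0xEB738871; add 1 → 0xEB738872.
Split into bytes (most-significant first): EB 73 88 72.
In little-endian order the low byte comes first in memory.
So at ascending addresses the bytes are 72 88 73 EB.

72 88 73 EB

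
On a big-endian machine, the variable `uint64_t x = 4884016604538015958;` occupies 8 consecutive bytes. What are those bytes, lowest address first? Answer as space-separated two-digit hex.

43 C7 83 39 A6 99 10 D6

4884016604538015958 in hexadecimal, padded to 64 bits, is 0x43C78339A69910D6.
Split into bytes (most-significant first): 43 C7 83 39 A6 99 10 D6.
In big-endian order the high byte comes first in memory.
So the memory order matches the most-significant-first order: 43 C7 83 39 A6 99 10 D6.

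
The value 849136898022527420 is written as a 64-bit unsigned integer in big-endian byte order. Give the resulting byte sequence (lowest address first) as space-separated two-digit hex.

0B C8 BD 82 84 4F 51 BC

849136898022527420 in hexadecimal, padded to 64 bits, is 0x0BC8BD82844F51BC.
Split into bytes (most-significant first): 0B C8 BD 82 84 4F 51 BC.
Big-endian: lowest address holds the most-significant byte.
So the memory order matches the most-significant-first order: 0B C8 BD 82 84 4F 51 BC.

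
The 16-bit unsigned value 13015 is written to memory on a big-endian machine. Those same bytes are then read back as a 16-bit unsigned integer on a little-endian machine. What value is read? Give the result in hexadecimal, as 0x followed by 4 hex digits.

0xD732

13015 in 16-bit hexadecimal is 0x32D7.
Stored big-endian, the bytes at ascending addresses are 32 D7.
Read back as little-endian, the first byte is least significant, giving 0xD732.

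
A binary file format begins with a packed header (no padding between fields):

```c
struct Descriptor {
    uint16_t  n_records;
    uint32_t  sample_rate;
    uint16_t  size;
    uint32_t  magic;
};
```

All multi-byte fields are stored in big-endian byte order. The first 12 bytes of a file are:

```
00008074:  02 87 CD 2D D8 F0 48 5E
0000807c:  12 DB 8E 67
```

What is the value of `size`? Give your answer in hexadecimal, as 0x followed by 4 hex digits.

`size` follows `n_records` (2 B), `sample_rate` (4 B), so it starts at offset 2 + 4 = 6 and occupies 2 bytes.
Bytes at offsets 6..7: 48 5E.
Big-endian stores the most-significant byte at the lowest address.
The bytes are already most-significant first: 0x485E.

0x485E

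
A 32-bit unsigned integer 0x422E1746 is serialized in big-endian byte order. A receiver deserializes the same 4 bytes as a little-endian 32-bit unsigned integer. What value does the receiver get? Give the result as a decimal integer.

1175924290

Stored big-endian, the bytes at ascending addresses are 42 2E 17 46.
Read back as little-endian, the first byte is least significant, giving 0x46172E42.
0x46172E42 = 1175924290.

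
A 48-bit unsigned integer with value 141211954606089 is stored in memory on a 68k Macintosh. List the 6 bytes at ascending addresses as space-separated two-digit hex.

80 6E 78 64 70 09

141211954606089 in hexadecimal, padded to 48 bits, is 0x806E78647009.
Split into bytes (most-significant first): 80 6E 78 64 70 09.
In big-endian order the high byte comes first in memory.
So the memory order matches the most-significant-first order: 80 6E 78 64 70 09.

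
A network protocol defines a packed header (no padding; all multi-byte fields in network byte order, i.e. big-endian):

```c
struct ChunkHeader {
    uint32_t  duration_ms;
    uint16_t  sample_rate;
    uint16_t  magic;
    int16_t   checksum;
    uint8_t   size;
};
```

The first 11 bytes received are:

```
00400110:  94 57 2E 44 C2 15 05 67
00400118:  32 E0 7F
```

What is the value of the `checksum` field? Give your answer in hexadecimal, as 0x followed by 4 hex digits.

`checksum` follows `duration_ms` (4 B), `sample_rate` (2 B), `magic` (2 B), so it starts at offset 4 + 2 + 2 = 8 and occupies 2 bytes.
Bytes at offsets 8..9: 32 E0.
Big-endian: lowest address holds the most-significant byte.
The bytes are already most-significant first: 0x32E0.

0x32E0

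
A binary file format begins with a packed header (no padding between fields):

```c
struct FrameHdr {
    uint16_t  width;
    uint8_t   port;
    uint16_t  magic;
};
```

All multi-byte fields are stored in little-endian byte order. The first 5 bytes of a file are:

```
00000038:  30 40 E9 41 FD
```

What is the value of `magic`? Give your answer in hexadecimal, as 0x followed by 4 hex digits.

`magic` follows `width` (2 B), `port` (1 B), so it starts at offset 2 + 1 = 3 and occupies 2 bytes.
Bytes at offsets 3..4: 41 FD.
Little-endian: lowest address holds the least-significant byte.
Reassemble most-significant byte first: FD 41 → 0xFD41.

0xFD41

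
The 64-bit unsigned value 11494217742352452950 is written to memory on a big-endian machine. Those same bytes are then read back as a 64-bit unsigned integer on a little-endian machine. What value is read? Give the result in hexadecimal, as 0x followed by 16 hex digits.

0x560DE93F23AA839F

11494217742352452950 in 64-bit hexadecimal is 0x9F83AA233FE90D56.
Stored big-endian, the bytes at ascending addresses are 9F 83 AA 23 3F E9 0D 56.
Read back as little-endian, the first byte is least significant, giving 0x560DE93F23AA839F.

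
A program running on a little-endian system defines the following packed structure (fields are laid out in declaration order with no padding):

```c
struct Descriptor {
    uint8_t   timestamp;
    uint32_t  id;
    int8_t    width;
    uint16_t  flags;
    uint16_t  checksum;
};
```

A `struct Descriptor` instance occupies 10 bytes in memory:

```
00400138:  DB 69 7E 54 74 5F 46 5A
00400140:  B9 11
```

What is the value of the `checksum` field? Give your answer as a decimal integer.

4537

`checksum` follows `timestamp` (1 B), `id` (4 B), `width` (1 B), `flags` (2 B), so it starts at offset 1 + 4 + 1 + 2 = 8 and occupies 2 bytes.
Bytes at offsets 8..9: B9 11.
Little-endian stores the least-significant byte at the lowest address.
Reassemble most-significant byte first: 11 B9 → 0x11B9.
0x11B9 = 4537.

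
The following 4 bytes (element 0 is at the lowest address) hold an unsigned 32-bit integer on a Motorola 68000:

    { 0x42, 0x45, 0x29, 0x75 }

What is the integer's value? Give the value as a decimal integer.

Big-endian stores the most-significant byte at the lowest address.
The bytes are already most-significant first: 0x42452975.
0x42452975 = 1111828853.

1111828853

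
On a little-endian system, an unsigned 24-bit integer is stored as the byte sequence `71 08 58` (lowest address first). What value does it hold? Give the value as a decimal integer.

Little-endian: lowest address holds the least-significant byte.
Reassemble most-significant byte first: 58 08 71 → 0x580871.
0x580871 = 5769329.

5769329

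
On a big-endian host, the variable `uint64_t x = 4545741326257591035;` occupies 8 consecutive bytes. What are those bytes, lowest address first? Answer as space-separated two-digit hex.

3F 15 B7 A6 E0 65 92 FB

4545741326257591035 in hexadecimal, padded to 64 bits, is 0x3F15B7A6E06592FB.
Split into bytes (most-significant first): 3F 15 B7 A6 E0 65 92 FB.
Big-endian stores the most-significant byte at the lowest address.
So the memory order matches the most-significant-first order: 3F 15 B7 A6 E0 65 92 FB.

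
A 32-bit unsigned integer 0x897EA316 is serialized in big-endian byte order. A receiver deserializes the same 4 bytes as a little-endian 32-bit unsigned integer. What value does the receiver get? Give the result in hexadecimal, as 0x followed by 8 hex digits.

0x16A37E89

Stored big-endian, the bytes at ascending addresses are 89 7E A3 16.
Read back as little-endian, the first byte is least significant, giving 0x16A37E89.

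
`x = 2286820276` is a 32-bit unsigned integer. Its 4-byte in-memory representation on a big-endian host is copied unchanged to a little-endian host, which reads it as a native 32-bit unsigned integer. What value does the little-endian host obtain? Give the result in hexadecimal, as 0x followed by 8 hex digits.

0xB41B4E88

2286820276 in 32-bit hexadecimal is 0x884E1BB4.
Stored big-endian, the bytes at ascending addresses are 88 4E 1B B4.
Read back as little-endian, the first byte is least significant, giving 0xB41B4E88.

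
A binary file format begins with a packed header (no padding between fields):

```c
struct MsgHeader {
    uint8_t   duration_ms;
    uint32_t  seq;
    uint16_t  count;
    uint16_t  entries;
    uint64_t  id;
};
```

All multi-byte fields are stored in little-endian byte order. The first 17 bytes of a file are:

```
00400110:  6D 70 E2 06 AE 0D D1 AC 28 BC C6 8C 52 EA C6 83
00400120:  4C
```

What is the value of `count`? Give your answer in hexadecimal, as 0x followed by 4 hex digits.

0xD10D

`count` follows `duration_ms` (1 B), `seq` (4 B), so it starts at offset 1 + 4 = 5 and occupies 2 bytes.
Bytes at offsets 5..6: 0D D1.
Little-endian stores the least-significant byte at the lowest address.
Reassemble most-significant byte first: D1 0D → 0xD10D.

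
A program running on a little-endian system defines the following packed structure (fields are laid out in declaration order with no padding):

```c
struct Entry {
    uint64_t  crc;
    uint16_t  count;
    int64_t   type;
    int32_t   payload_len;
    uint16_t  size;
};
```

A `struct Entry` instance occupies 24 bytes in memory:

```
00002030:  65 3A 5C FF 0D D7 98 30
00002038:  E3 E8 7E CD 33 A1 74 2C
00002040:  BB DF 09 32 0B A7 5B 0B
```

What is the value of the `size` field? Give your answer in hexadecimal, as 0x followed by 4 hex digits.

`size` follows `crc` (8 B), `count` (2 B), `type` (8 B), `payload_len` (4 B), so it starts at offset 8 + 2 + 8 + 4 = 22 and occupies 2 bytes.
Bytes at offsets 22..23: 5B 0B.
Little-endian stores the least-significant byte at the lowest address.
Reassemble most-significant byte first: 0B 5B → 0x0B5B.

0x0B5B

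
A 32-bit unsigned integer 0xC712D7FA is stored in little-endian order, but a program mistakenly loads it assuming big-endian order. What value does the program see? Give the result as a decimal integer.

4208399047

Stored little-endian, the bytes at ascending addresses are FA D7 12 C7.
Read back as big-endian, the last byte is least significant, giving 0xFAD712C7.
0xFAD712C7 = 4208399047.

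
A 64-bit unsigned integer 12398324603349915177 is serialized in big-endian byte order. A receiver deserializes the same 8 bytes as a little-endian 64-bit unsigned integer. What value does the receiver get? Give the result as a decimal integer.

12398324603349915177 in 64-bit hexadecimal is 0xAC0FB289A0A85629.
Stored big-endian, the bytes at ascending addresses are AC 0F B2 89 A0 A8 56 29.
Read back as little-endian, the first byte is least significant, giving 0x2956A8A089B20FAC.
0x2956A8A089B20FAC = 2978753611010543532.

2978753611010543532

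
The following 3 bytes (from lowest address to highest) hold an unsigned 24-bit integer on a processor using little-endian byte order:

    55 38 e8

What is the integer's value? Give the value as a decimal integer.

15218773

Little-endian: lowest address holds the least-significant byte.
Reassemble most-significant byte first: E8 38 55 → 0xE83855.
0xE83855 = 15218773.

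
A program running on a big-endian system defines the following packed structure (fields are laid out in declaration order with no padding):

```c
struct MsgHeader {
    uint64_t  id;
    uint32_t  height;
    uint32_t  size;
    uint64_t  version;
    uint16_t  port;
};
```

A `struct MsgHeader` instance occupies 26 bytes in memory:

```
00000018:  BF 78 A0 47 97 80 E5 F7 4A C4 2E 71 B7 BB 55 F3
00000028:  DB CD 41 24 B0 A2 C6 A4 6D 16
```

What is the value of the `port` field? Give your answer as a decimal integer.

`port` follows `id` (8 B), `height` (4 B), `size` (4 B), `version` (8 B), so it starts at offset 8 + 4 + 4 + 8 = 24 and occupies 2 bytes.
Bytes at offsets 24..25: 6D 16.
Big-endian: lowest address holds the most-significant byte.
The bytes are already most-significant first: 0x6D16.
0x6D16 = 27926.

27926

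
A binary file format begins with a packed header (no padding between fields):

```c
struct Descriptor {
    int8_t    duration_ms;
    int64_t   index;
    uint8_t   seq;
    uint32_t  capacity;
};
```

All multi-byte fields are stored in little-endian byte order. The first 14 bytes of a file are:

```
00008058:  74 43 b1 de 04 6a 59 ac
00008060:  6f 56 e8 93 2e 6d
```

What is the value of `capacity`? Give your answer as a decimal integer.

1831769064

`capacity` follows `duration_ms` (1 B), `index` (8 B), `seq` (1 B), so it starts at offset 1 + 8 + 1 = 10 and occupies 4 bytes.
Bytes at offsets 10..13: E8 93 2E 6D.
Little-endian stores the least-significant byte at the lowest address.
Reassemble most-significant byte first: 6D 2E 93 E8 → 0x6D2E93E8.
0x6D2E93E8 = 1831769064.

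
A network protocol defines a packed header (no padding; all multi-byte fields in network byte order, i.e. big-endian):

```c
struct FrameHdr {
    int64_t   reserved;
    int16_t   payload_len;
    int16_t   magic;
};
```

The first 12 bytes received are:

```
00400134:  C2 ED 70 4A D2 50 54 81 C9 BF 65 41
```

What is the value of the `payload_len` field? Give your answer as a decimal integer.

-13889

`payload_len` follows `reserved` (8 bytes), so it starts at byte offset 8 and occupies 2 bytes.
Bytes at offsets 8..9: C9 BF.
Big-endian: lowest address holds the most-significant byte.
The bytes are already most-significant first: 0xC9BF.
Top bit is set, so as a signed 16-bit value this is 0xC9BF − 2^16 = -13889.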